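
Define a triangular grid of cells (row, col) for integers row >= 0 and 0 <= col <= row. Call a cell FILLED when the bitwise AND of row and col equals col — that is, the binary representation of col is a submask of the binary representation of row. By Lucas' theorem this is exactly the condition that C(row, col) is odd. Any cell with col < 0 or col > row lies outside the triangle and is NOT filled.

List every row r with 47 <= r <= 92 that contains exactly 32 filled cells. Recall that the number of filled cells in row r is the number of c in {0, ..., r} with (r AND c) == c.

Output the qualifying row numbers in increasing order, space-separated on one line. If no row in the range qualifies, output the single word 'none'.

Row r has 2^popcount(r) filled cells, so we need popcount(r) = log2(32) = 5.
Scan r = 47..92 and keep those with exactly 5 one-bits:
r=47=101111 popcount=5 -> KEEP
r=48=110000 popcount=2 -> skip
r=49=110001 popcount=3 -> skip
r=50=110010 popcount=3 -> skip
r=51=110011 popcount=4 -> skip
r=52=110100 popcount=3 -> skip
r=53=110101 popcount=4 -> skip
r=54=110110 popcount=4 -> skip
r=55=110111 popcount=5 -> KEEP
r=56=111000 popcount=3 -> skip
r=57=111001 popcount=4 -> skip
r=58=111010 popcount=4 -> skip
r=59=111011 popcount=5 -> KEEP
r=60=111100 popcount=4 -> skip
r=61=111101 popcount=5 -> KEEP
r=62=111110 popcount=5 -> KEEP
r=63=111111 popcount=6 -> skip
r=64=1000000 popcount=1 -> skip
r=65=1000001 popcount=2 -> skip
r=66=1000010 popcount=2 -> skip
r=67=1000011 popcount=3 -> skip
r=68=1000100 popcount=2 -> skip
r=69=1000101 popcount=3 -> skip
r=70=1000110 popcount=3 -> skip
r=71=1000111 popcount=4 -> skip
r=72=1001000 popcount=2 -> skip
r=73=1001001 popcount=3 -> skip
r=74=1001010 popcount=3 -> skip
r=75=1001011 popcount=4 -> skip
r=76=1001100 popcount=3 -> skip
r=77=1001101 popcount=4 -> skip
r=78=1001110 popcount=4 -> skip
r=79=1001111 popcount=5 -> KEEP
r=80=1010000 popcount=2 -> skip
r=81=1010001 popcount=3 -> skip
r=82=1010010 popcount=3 -> skip
r=83=1010011 popcount=4 -> skip
r=84=1010100 popcount=3 -> skip
r=85=1010101 popcount=4 -> skip
r=86=1010110 popcount=4 -> skip
r=87=1010111 popcount=5 -> KEEP
r=88=1011000 popcount=3 -> skip
r=89=1011001 popcount=4 -> skip
r=90=1011010 popcount=4 -> skip
r=91=1011011 popcount=5 -> KEEP
r=92=1011100 popcount=4 -> skip
Kept rows: 47 55 59 61 62 79 87 91

Answer: 47 55 59 61 62 79 87 91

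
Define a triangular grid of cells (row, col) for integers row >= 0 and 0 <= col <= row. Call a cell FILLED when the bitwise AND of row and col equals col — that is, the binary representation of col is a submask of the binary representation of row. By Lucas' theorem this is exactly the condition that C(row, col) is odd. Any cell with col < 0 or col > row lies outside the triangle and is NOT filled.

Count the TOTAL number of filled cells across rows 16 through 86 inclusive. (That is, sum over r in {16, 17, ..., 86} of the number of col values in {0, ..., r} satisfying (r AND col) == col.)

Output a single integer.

r16=10000 pc1: +2 =2
r17=10001 pc2: +4 =6
r18=10010 pc2: +4 =10
r19=10011 pc3: +8 =18
r20=10100 pc2: +4 =22
r21=10101 pc3: +8 =30
r22=10110 pc3: +8 =38
r23=10111 pc4: +16 =54
r24=11000 pc2: +4 =58
r25=11001 pc3: +8 =66
r26=11010 pc3: +8 =74
r27=11011 pc4: +16 =90
r28=11100 pc3: +8 =98
r29=11101 pc4: +16 =114
r30=11110 pc4: +16 =130
r31=11111 pc5: +32 =162
r32=100000 pc1: +2 =164
r33=100001 pc2: +4 =168
r34=100010 pc2: +4 =172
r35=100011 pc3: +8 =180
r36=100100 pc2: +4 =184
r37=100101 pc3: +8 =192
r38=100110 pc3: +8 =200
r39=100111 pc4: +16 =216
r40=101000 pc2: +4 =220
r41=101001 pc3: +8 =228
r42=101010 pc3: +8 =236
r43=101011 pc4: +16 =252
r44=101100 pc3: +8 =260
r45=101101 pc4: +16 =276
r46=101110 pc4: +16 =292
r47=101111 pc5: +32 =324
r48=110000 pc2: +4 =328
r49=110001 pc3: +8 =336
r50=110010 pc3: +8 =344
r51=110011 pc4: +16 =360
r52=110100 pc3: +8 =368
r53=110101 pc4: +16 =384
r54=110110 pc4: +16 =400
r55=110111 pc5: +32 =432
r56=111000 pc3: +8 =440
r57=111001 pc4: +16 =456
r58=111010 pc4: +16 =472
r59=111011 pc5: +32 =504
r60=111100 pc4: +16 =520
r61=111101 pc5: +32 =552
r62=111110 pc5: +32 =584
r63=111111 pc6: +64 =648
r64=1000000 pc1: +2 =650
r65=1000001 pc2: +4 =654
r66=1000010 pc2: +4 =658
r67=1000011 pc3: +8 =666
r68=1000100 pc2: +4 =670
r69=1000101 pc3: +8 =678
r70=1000110 pc3: +8 =686
r71=1000111 pc4: +16 =702
r72=1001000 pc2: +4 =706
r73=1001001 pc3: +8 =714
r74=1001010 pc3: +8 =722
r75=1001011 pc4: +16 =738
r76=1001100 pc3: +8 =746
r77=1001101 pc4: +16 =762
r78=1001110 pc4: +16 =778
r79=1001111 pc5: +32 =810
r80=1010000 pc2: +4 =814
r81=1010001 pc3: +8 =822
r82=1010010 pc3: +8 =830
r83=1010011 pc4: +16 =846
r84=1010100 pc3: +8 =854
r85=1010101 pc4: +16 =870
r86=1010110 pc4: +16 =886

Answer: 886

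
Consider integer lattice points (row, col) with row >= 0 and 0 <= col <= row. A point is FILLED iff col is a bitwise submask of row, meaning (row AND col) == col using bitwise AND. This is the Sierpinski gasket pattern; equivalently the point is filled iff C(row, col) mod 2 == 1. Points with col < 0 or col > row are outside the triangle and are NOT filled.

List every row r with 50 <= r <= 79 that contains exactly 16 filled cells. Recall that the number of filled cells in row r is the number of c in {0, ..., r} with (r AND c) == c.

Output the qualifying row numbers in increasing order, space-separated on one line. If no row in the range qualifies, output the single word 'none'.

Row r has 2^popcount(r) filled cells, so we need popcount(r) = log2(16) = 4.
Scan r = 50..79 and keep those with exactly 4 one-bits:
r=50=110010 popcount=3 -> skip
r=51=110011 popcount=4 -> KEEP
r=52=110100 popcount=3 -> skip
r=53=110101 popcount=4 -> KEEP
r=54=110110 popcount=4 -> KEEP
r=55=110111 popcount=5 -> skip
r=56=111000 popcount=3 -> skip
r=57=111001 popcount=4 -> KEEP
r=58=111010 popcount=4 -> KEEP
r=59=111011 popcount=5 -> skip
r=60=111100 popcount=4 -> KEEP
r=61=111101 popcount=5 -> skip
r=62=111110 popcount=5 -> skip
r=63=111111 popcount=6 -> skip
r=64=1000000 popcount=1 -> skip
r=65=1000001 popcount=2 -> skip
r=66=1000010 popcount=2 -> skip
r=67=1000011 popcount=3 -> skip
r=68=1000100 popcount=2 -> skip
r=69=1000101 popcount=3 -> skip
r=70=1000110 popcount=3 -> skip
r=71=1000111 popcount=4 -> KEEP
r=72=1001000 popcount=2 -> skip
r=73=1001001 popcount=3 -> skip
r=74=1001010 popcount=3 -> skip
r=75=1001011 popcount=4 -> KEEP
r=76=1001100 popcount=3 -> skip
r=77=1001101 popcount=4 -> KEEP
r=78=1001110 popcount=4 -> KEEP
r=79=1001111 popcount=5 -> skip
Kept rows: 51 53 54 57 58 60 71 75 77 78

Answer: 51 53 54 57 58 60 71 75 77 78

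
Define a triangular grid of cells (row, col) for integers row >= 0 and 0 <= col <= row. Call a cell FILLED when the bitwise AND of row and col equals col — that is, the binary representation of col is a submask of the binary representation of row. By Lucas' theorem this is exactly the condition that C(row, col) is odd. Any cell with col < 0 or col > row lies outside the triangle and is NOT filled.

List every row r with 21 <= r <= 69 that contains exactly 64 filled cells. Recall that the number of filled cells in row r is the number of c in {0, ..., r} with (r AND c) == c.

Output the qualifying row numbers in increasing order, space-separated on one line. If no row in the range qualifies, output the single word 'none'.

Row r has 2^popcount(r) filled cells, so we need popcount(r) = log2(64) = 6.
Scan r = 21..69 and keep those with exactly 6 one-bits:
r=21=10101 popcount=3 -> skip
r=22=10110 popcount=3 -> skip
r=23=10111 popcount=4 -> skip
r=24=11000 popcount=2 -> skip
r=25=11001 popcount=3 -> skip
r=26=11010 popcount=3 -> skip
r=27=11011 popcount=4 -> skip
r=28=11100 popcount=3 -> skip
r=29=11101 popcount=4 -> skip
r=30=11110 popcount=4 -> skip
r=31=11111 popcount=5 -> skip
r=32=100000 popcount=1 -> skip
r=33=100001 popcount=2 -> skip
r=34=100010 popcount=2 -> skip
r=35=100011 popcount=3 -> skip
r=36=100100 popcount=2 -> skip
r=37=100101 popcount=3 -> skip
r=38=100110 popcount=3 -> skip
r=39=100111 popcount=4 -> skip
r=40=101000 popcount=2 -> skip
r=41=101001 popcount=3 -> skip
r=42=101010 popcount=3 -> skip
r=43=101011 popcount=4 -> skip
r=44=101100 popcount=3 -> skip
r=45=101101 popcount=4 -> skip
r=46=101110 popcount=4 -> skip
r=47=101111 popcount=5 -> skip
r=48=110000 popcount=2 -> skip
r=49=110001 popcount=3 -> skip
r=50=110010 popcount=3 -> skip
r=51=110011 popcount=4 -> skip
r=52=110100 popcount=3 -> skip
r=53=110101 popcount=4 -> skip
r=54=110110 popcount=4 -> skip
r=55=110111 popcount=5 -> skip
r=56=111000 popcount=3 -> skip
r=57=111001 popcount=4 -> skip
r=58=111010 popcount=4 -> skip
r=59=111011 popcount=5 -> skip
r=60=111100 popcount=4 -> skip
r=61=111101 popcount=5 -> skip
r=62=111110 popcount=5 -> skip
r=63=111111 popcount=6 -> KEEP
r=64=1000000 popcount=1 -> skip
r=65=1000001 popcount=2 -> skip
r=66=1000010 popcount=2 -> skip
r=67=1000011 popcount=3 -> skip
r=68=1000100 popcount=2 -> skip
r=69=1000101 popcount=3 -> skip
Kept rows: 63

Answer: 63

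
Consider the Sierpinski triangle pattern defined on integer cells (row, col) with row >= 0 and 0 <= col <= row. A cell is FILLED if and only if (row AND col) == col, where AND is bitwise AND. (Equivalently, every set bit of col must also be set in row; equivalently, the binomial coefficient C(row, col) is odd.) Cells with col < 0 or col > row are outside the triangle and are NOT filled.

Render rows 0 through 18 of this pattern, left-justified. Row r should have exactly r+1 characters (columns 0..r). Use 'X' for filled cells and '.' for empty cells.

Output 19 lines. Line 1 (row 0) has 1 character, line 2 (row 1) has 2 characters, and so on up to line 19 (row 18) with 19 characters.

r0=0: X
r1=1: XX
r2=10: X.X
r3=11: XXXX
r4=100: X...X
r5=101: XX..XX
r6=110: X.X.X.X
r7=111: XXXXXXXX
r8=1000: X.......X
r9=1001: XX......XX
r10=1010: X.X.....X.X
r11=1011: XXXX....XXXX
r12=1100: X...X...X...X
r13=1101: XX..XX..XX..XX
r14=1110: X.X.X.X.X.X.X.X
r15=1111: XXXXXXXXXXXXXXXX
r16=10000: X...............X
r17=10001: XX..............XX
r18=10010: X.X.............X.X

Answer: X
XX
X.X
XXXX
X...X
XX..XX
X.X.X.X
XXXXXXXX
X.......X
XX......XX
X.X.....X.X
XXXX....XXXX
X...X...X...X
XX..XX..XX..XX
X.X.X.X.X.X.X.X
XXXXXXXXXXXXXXXX
X...............X
XX..............XX
X.X.............X.X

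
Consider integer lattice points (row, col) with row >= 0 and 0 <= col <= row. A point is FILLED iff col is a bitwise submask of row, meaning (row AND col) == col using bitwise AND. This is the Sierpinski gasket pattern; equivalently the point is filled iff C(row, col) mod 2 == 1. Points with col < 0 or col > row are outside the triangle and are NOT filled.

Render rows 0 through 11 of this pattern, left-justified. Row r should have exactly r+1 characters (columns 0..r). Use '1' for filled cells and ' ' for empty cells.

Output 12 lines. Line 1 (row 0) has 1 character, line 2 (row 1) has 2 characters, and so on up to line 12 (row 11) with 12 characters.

r0=0: 1
r1=1: 11
r2=10: 1 1
r3=11: 1111
r4=100: 1   1
r5=101: 11  11
r6=110: 1 1 1 1
r7=111: 11111111
r8=1000: 1       1
r9=1001: 11      11
r10=1010: 1 1     1 1
r11=1011: 1111    1111

Answer: 1
11
1 1
1111
1   1
11  11
1 1 1 1
11111111
1       1
11      11
1 1     1 1
1111    1111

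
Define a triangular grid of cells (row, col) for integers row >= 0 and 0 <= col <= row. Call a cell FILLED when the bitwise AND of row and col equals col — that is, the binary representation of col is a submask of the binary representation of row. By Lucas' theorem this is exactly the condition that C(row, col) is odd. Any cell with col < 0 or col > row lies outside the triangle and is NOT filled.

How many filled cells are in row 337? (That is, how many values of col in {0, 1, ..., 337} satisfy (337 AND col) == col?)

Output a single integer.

Answer: 16

Derivation:
337 in binary = 101010001
popcount(337) = number of 1-bits in 101010001 = 4
A col c satisfies (337 AND c) == c iff every set bit of c is also set in 337; each of the 4 set bits of 337 can independently be on or off in c.
count = 2^4 = 16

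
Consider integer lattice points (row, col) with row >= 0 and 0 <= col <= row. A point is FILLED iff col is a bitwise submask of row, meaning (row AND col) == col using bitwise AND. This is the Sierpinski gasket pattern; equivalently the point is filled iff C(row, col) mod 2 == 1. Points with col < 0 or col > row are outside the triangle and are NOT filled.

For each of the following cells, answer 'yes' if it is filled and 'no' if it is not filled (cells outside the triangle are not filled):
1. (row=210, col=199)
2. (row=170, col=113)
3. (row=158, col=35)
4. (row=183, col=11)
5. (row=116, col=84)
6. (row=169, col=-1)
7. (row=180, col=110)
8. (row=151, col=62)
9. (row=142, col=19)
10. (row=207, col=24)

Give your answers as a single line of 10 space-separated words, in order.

Answer: no no no no yes no no no no no

Derivation:
(210,199): row=0b11010010, col=0b11000111, row AND col = 0b11000010 = 194; 194 != 199 -> empty
(170,113): row=0b10101010, col=0b1110001, row AND col = 0b100000 = 32; 32 != 113 -> empty
(158,35): row=0b10011110, col=0b100011, row AND col = 0b10 = 2; 2 != 35 -> empty
(183,11): row=0b10110111, col=0b1011, row AND col = 0b11 = 3; 3 != 11 -> empty
(116,84): row=0b1110100, col=0b1010100, row AND col = 0b1010100 = 84; 84 == 84 -> filled
(169,-1): col outside [0, 169] -> not filled
(180,110): row=0b10110100, col=0b1101110, row AND col = 0b100100 = 36; 36 != 110 -> empty
(151,62): row=0b10010111, col=0b111110, row AND col = 0b10110 = 22; 22 != 62 -> empty
(142,19): row=0b10001110, col=0b10011, row AND col = 0b10 = 2; 2 != 19 -> empty
(207,24): row=0b11001111, col=0b11000, row AND col = 0b1000 = 8; 8 != 24 -> empty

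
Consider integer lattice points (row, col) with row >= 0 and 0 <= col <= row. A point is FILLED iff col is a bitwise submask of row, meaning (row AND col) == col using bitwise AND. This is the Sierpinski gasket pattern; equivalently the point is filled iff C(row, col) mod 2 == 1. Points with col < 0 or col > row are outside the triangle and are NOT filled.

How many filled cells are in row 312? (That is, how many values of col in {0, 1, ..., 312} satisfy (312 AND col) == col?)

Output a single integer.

Answer: 16

Derivation:
312 in binary = 100111000
popcount(312) = number of 1-bits in 100111000 = 4
A col c satisfies (312 AND c) == c iff every set bit of c is also set in 312; each of the 4 set bits of 312 can independently be on or off in c.
count = 2^4 = 16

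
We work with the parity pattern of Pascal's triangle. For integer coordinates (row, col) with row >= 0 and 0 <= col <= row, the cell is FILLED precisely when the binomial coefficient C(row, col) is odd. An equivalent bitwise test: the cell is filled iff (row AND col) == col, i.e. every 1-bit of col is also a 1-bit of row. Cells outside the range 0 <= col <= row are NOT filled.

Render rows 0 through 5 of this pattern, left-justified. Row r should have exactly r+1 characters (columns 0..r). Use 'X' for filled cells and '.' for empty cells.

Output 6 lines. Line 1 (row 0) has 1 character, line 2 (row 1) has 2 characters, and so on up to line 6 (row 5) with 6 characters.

Answer: X
XX
X.X
XXXX
X...X
XX..XX

Derivation:
r0=0: X
r1=1: XX
r2=10: X.X
r3=11: XXXX
r4=100: X...X
r5=101: XX..XX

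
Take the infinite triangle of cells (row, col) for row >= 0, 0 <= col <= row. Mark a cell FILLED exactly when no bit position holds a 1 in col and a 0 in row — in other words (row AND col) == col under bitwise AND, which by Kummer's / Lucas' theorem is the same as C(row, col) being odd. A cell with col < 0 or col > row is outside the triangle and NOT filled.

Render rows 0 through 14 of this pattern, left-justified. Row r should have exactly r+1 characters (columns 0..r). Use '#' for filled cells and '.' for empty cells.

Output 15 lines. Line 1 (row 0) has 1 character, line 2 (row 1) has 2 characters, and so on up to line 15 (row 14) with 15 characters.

Answer: #
##
#.#
####
#...#
##..##
#.#.#.#
########
#.......#
##......##
#.#.....#.#
####....####
#...#...#...#
##..##..##..##
#.#.#.#.#.#.#.#

Derivation:
r0=0: #
r1=1: ##
r2=10: #.#
r3=11: ####
r4=100: #...#
r5=101: ##..##
r6=110: #.#.#.#
r7=111: ########
r8=1000: #.......#
r9=1001: ##......##
r10=1010: #.#.....#.#
r11=1011: ####....####
r12=1100: #...#...#...#
r13=1101: ##..##..##..##
r14=1110: #.#.#.#.#.#.#.#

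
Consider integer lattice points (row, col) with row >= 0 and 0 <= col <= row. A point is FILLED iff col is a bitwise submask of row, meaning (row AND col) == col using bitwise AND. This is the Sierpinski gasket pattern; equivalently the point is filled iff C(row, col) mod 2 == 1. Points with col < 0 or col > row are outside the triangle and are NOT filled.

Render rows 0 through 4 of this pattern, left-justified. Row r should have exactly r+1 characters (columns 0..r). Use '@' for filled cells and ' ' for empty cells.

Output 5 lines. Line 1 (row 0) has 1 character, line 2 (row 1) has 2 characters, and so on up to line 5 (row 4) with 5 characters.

r0=0: @
r1=1: @@
r2=10: @ @
r3=11: @@@@
r4=100: @   @

Answer: @
@@
@ @
@@@@
@   @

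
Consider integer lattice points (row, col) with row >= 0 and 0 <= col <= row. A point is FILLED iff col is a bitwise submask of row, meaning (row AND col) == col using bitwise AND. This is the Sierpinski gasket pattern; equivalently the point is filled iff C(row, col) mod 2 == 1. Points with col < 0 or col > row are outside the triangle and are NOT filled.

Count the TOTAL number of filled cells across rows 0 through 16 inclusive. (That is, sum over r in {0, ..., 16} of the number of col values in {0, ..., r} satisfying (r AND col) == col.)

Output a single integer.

Answer: 83

Derivation:
r0=0 pc0: +1 =1
r1=1 pc1: +2 =3
r2=10 pc1: +2 =5
r3=11 pc2: +4 =9
r4=100 pc1: +2 =11
r5=101 pc2: +4 =15
r6=110 pc2: +4 =19
r7=111 pc3: +8 =27
r8=1000 pc1: +2 =29
r9=1001 pc2: +4 =33
r10=1010 pc2: +4 =37
r11=1011 pc3: +8 =45
r12=1100 pc2: +4 =49
r13=1101 pc3: +8 =57
r14=1110 pc3: +8 =65
r15=1111 pc4: +16 =81
r16=10000 pc1: +2 =83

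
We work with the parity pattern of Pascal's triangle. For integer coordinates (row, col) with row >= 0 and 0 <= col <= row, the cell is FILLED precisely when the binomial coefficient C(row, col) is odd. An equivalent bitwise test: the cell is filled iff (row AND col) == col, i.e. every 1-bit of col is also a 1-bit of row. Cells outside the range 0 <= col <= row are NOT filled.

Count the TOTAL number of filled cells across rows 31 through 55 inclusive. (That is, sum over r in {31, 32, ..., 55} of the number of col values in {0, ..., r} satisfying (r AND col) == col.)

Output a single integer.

Answer: 302

Derivation:
r31=11111 pc5: +32 =32
r32=100000 pc1: +2 =34
r33=100001 pc2: +4 =38
r34=100010 pc2: +4 =42
r35=100011 pc3: +8 =50
r36=100100 pc2: +4 =54
r37=100101 pc3: +8 =62
r38=100110 pc3: +8 =70
r39=100111 pc4: +16 =86
r40=101000 pc2: +4 =90
r41=101001 pc3: +8 =98
r42=101010 pc3: +8 =106
r43=101011 pc4: +16 =122
r44=101100 pc3: +8 =130
r45=101101 pc4: +16 =146
r46=101110 pc4: +16 =162
r47=101111 pc5: +32 =194
r48=110000 pc2: +4 =198
r49=110001 pc3: +8 =206
r50=110010 pc3: +8 =214
r51=110011 pc4: +16 =230
r52=110100 pc3: +8 =238
r53=110101 pc4: +16 =254
r54=110110 pc4: +16 =270
r55=110111 pc5: +32 =302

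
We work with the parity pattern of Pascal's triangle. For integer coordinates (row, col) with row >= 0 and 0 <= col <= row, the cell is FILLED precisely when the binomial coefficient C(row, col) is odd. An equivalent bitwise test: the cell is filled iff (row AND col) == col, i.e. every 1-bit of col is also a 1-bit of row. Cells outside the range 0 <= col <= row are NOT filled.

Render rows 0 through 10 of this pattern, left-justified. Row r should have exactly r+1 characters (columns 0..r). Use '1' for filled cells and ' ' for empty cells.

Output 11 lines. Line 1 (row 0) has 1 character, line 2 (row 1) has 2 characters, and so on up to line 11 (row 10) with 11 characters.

r0=0: 1
r1=1: 11
r2=10: 1 1
r3=11: 1111
r4=100: 1   1
r5=101: 11  11
r6=110: 1 1 1 1
r7=111: 11111111
r8=1000: 1       1
r9=1001: 11      11
r10=1010: 1 1     1 1

Answer: 1
11
1 1
1111
1   1
11  11
1 1 1 1
11111111
1       1
11      11
1 1     1 1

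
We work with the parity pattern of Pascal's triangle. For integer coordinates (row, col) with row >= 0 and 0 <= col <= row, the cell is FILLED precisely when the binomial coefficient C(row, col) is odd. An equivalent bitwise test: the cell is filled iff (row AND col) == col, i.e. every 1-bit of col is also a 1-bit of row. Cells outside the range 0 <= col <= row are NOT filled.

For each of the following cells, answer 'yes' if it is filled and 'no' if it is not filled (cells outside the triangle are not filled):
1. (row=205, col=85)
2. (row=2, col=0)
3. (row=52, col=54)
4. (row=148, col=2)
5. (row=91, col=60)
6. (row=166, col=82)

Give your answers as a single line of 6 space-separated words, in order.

Answer: no yes no no no no

Derivation:
(205,85): row=0b11001101, col=0b1010101, row AND col = 0b1000101 = 69; 69 != 85 -> empty
(2,0): row=0b10, col=0b0, row AND col = 0b0 = 0; 0 == 0 -> filled
(52,54): col outside [0, 52] -> not filled
(148,2): row=0b10010100, col=0b10, row AND col = 0b0 = 0; 0 != 2 -> empty
(91,60): row=0b1011011, col=0b111100, row AND col = 0b11000 = 24; 24 != 60 -> empty
(166,82): row=0b10100110, col=0b1010010, row AND col = 0b10 = 2; 2 != 82 -> empty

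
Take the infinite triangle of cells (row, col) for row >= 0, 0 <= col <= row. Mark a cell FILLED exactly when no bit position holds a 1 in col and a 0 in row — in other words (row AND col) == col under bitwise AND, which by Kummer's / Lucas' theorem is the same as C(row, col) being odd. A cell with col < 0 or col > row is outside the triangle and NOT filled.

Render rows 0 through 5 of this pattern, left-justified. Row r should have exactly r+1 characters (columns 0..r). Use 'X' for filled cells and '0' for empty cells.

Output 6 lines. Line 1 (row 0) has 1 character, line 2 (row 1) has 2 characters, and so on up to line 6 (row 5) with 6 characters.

r0=0: X
r1=1: XX
r2=10: X0X
r3=11: XXXX
r4=100: X000X
r5=101: XX00XX

Answer: X
XX
X0X
XXXX
X000X
XX00XX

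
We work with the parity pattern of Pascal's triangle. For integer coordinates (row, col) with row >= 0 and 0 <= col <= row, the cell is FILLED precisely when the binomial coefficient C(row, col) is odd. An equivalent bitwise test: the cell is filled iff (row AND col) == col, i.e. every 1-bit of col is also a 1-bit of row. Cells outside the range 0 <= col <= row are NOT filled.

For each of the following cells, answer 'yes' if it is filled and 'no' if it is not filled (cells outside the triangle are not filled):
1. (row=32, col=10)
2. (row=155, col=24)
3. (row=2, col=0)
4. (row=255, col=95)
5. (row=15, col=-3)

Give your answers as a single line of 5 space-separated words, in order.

Answer: no yes yes yes no

Derivation:
(32,10): row=0b100000, col=0b1010, row AND col = 0b0 = 0; 0 != 10 -> empty
(155,24): row=0b10011011, col=0b11000, row AND col = 0b11000 = 24; 24 == 24 -> filled
(2,0): row=0b10, col=0b0, row AND col = 0b0 = 0; 0 == 0 -> filled
(255,95): row=0b11111111, col=0b1011111, row AND col = 0b1011111 = 95; 95 == 95 -> filled
(15,-3): col outside [0, 15] -> not filled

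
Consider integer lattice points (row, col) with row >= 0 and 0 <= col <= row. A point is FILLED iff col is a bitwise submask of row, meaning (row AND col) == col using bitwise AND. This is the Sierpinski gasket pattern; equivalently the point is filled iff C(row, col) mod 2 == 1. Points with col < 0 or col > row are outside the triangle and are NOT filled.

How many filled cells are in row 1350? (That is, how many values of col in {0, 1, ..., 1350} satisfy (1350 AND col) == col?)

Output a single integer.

Answer: 32

Derivation:
1350 in binary = 10101000110
popcount(1350) = number of 1-bits in 10101000110 = 5
A col c satisfies (1350 AND c) == c iff every set bit of c is also set in 1350; each of the 5 set bits of 1350 can independently be on or off in c.
count = 2^5 = 32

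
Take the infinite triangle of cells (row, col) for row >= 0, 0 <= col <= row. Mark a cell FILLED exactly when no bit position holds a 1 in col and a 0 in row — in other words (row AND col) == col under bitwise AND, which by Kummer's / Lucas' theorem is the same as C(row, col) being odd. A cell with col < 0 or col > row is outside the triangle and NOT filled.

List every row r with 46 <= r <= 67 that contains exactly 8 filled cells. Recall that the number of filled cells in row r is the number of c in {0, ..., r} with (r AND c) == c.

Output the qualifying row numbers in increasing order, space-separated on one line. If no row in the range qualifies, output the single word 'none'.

Row r has 2^popcount(r) filled cells, so we need popcount(r) = log2(8) = 3.
Scan r = 46..67 and keep those with exactly 3 one-bits:
r=46=101110 popcount=4 -> skip
r=47=101111 popcount=5 -> skip
r=48=110000 popcount=2 -> skip
r=49=110001 popcount=3 -> KEEP
r=50=110010 popcount=3 -> KEEP
r=51=110011 popcount=4 -> skip
r=52=110100 popcount=3 -> KEEP
r=53=110101 popcount=4 -> skip
r=54=110110 popcount=4 -> skip
r=55=110111 popcount=5 -> skip
r=56=111000 popcount=3 -> KEEP
r=57=111001 popcount=4 -> skip
r=58=111010 popcount=4 -> skip
r=59=111011 popcount=5 -> skip
r=60=111100 popcount=4 -> skip
r=61=111101 popcount=5 -> skip
r=62=111110 popcount=5 -> skip
r=63=111111 popcount=6 -> skip
r=64=1000000 popcount=1 -> skip
r=65=1000001 popcount=2 -> skip
r=66=1000010 popcount=2 -> skip
r=67=1000011 popcount=3 -> KEEP
Kept rows: 49 50 52 56 67

Answer: 49 50 52 56 67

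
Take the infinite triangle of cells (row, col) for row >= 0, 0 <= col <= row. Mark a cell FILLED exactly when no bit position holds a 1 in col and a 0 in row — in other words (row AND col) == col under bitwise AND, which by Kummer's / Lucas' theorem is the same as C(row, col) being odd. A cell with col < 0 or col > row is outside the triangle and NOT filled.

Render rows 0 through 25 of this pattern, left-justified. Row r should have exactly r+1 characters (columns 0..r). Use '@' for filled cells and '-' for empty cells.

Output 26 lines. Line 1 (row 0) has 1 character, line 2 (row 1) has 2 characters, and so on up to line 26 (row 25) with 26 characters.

r0=0: @
r1=1: @@
r2=10: @-@
r3=11: @@@@
r4=100: @---@
r5=101: @@--@@
r6=110: @-@-@-@
r7=111: @@@@@@@@
r8=1000: @-------@
r9=1001: @@------@@
r10=1010: @-@-----@-@
r11=1011: @@@@----@@@@
r12=1100: @---@---@---@
r13=1101: @@--@@--@@--@@
r14=1110: @-@-@-@-@-@-@-@
r15=1111: @@@@@@@@@@@@@@@@
r16=10000: @---------------@
r17=10001: @@--------------@@
r18=10010: @-@-------------@-@
r19=10011: @@@@------------@@@@
r20=10100: @---@-----------@---@
r21=10101: @@--@@----------@@--@@
r22=10110: @-@-@-@---------@-@-@-@
r23=10111: @@@@@@@@--------@@@@@@@@
r24=11000: @-------@-------@-------@
r25=11001: @@------@@------@@------@@

Answer: @
@@
@-@
@@@@
@---@
@@--@@
@-@-@-@
@@@@@@@@
@-------@
@@------@@
@-@-----@-@
@@@@----@@@@
@---@---@---@
@@--@@--@@--@@
@-@-@-@-@-@-@-@
@@@@@@@@@@@@@@@@
@---------------@
@@--------------@@
@-@-------------@-@
@@@@------------@@@@
@---@-----------@---@
@@--@@----------@@--@@
@-@-@-@---------@-@-@-@
@@@@@@@@--------@@@@@@@@
@-------@-------@-------@
@@------@@------@@------@@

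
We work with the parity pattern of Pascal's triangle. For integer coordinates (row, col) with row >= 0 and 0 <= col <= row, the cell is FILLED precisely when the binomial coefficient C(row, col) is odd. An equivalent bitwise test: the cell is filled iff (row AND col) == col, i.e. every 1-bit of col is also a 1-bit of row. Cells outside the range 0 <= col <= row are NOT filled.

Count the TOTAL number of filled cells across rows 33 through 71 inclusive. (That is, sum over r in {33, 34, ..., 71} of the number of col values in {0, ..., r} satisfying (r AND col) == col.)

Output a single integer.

Answer: 538

Derivation:
r33=100001 pc2: +4 =4
r34=100010 pc2: +4 =8
r35=100011 pc3: +8 =16
r36=100100 pc2: +4 =20
r37=100101 pc3: +8 =28
r38=100110 pc3: +8 =36
r39=100111 pc4: +16 =52
r40=101000 pc2: +4 =56
r41=101001 pc3: +8 =64
r42=101010 pc3: +8 =72
r43=101011 pc4: +16 =88
r44=101100 pc3: +8 =96
r45=101101 pc4: +16 =112
r46=101110 pc4: +16 =128
r47=101111 pc5: +32 =160
r48=110000 pc2: +4 =164
r49=110001 pc3: +8 =172
r50=110010 pc3: +8 =180
r51=110011 pc4: +16 =196
r52=110100 pc3: +8 =204
r53=110101 pc4: +16 =220
r54=110110 pc4: +16 =236
r55=110111 pc5: +32 =268
r56=111000 pc3: +8 =276
r57=111001 pc4: +16 =292
r58=111010 pc4: +16 =308
r59=111011 pc5: +32 =340
r60=111100 pc4: +16 =356
r61=111101 pc5: +32 =388
r62=111110 pc5: +32 =420
r63=111111 pc6: +64 =484
r64=1000000 pc1: +2 =486
r65=1000001 pc2: +4 =490
r66=1000010 pc2: +4 =494
r67=1000011 pc3: +8 =502
r68=1000100 pc2: +4 =506
r69=1000101 pc3: +8 =514
r70=1000110 pc3: +8 =522
r71=1000111 pc4: +16 =538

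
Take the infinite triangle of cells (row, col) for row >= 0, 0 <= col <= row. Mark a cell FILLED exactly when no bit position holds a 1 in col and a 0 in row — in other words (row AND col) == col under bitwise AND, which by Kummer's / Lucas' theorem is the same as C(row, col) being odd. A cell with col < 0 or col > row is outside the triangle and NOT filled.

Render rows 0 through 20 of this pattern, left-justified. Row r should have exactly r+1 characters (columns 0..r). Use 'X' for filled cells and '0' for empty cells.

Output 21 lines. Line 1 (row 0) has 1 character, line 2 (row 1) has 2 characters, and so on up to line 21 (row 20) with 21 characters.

Answer: X
XX
X0X
XXXX
X000X
XX00XX
X0X0X0X
XXXXXXXX
X0000000X
XX000000XX
X0X00000X0X
XXXX0000XXXX
X000X000X000X
XX00XX00XX00XX
X0X0X0X0X0X0X0X
XXXXXXXXXXXXXXXX
X000000000000000X
XX00000000000000XX
X0X0000000000000X0X
XXXX000000000000XXXX
X000X00000000000X000X

Derivation:
r0=0: X
r1=1: XX
r2=10: X0X
r3=11: XXXX
r4=100: X000X
r5=101: XX00XX
r6=110: X0X0X0X
r7=111: XXXXXXXX
r8=1000: X0000000X
r9=1001: XX000000XX
r10=1010: X0X00000X0X
r11=1011: XXXX0000XXXX
r12=1100: X000X000X000X
r13=1101: XX00XX00XX00XX
r14=1110: X0X0X0X0X0X0X0X
r15=1111: XXXXXXXXXXXXXXXX
r16=10000: X000000000000000X
r17=10001: XX00000000000000XX
r18=10010: X0X0000000000000X0X
r19=10011: XXXX000000000000XXXX
r20=10100: X000X00000000000X000X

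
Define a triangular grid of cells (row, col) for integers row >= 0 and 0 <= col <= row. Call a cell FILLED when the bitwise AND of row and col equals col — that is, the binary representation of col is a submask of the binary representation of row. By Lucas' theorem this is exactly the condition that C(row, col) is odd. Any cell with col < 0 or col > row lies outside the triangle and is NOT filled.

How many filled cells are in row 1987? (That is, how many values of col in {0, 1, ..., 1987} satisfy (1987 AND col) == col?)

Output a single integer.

1987 in binary = 11111000011
popcount(1987) = number of 1-bits in 11111000011 = 7
A col c satisfies (1987 AND c) == c iff every set bit of c is also set in 1987; each of the 7 set bits of 1987 can independently be on or off in c.
count = 2^7 = 128

Answer: 128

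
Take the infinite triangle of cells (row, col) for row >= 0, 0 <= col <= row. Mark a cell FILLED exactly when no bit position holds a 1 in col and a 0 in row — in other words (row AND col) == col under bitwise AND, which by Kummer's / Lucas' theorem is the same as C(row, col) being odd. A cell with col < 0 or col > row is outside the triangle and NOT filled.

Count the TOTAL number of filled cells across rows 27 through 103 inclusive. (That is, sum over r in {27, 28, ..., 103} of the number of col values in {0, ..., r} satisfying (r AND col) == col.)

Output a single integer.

r27=11011 pc4: +16 =16
r28=11100 pc3: +8 =24
r29=11101 pc4: +16 =40
r30=11110 pc4: +16 =56
r31=11111 pc5: +32 =88
r32=100000 pc1: +2 =90
r33=100001 pc2: +4 =94
r34=100010 pc2: +4 =98
r35=100011 pc3: +8 =106
r36=100100 pc2: +4 =110
r37=100101 pc3: +8 =118
r38=100110 pc3: +8 =126
r39=100111 pc4: +16 =142
r40=101000 pc2: +4 =146
r41=101001 pc3: +8 =154
r42=101010 pc3: +8 =162
r43=101011 pc4: +16 =178
r44=101100 pc3: +8 =186
r45=101101 pc4: +16 =202
r46=101110 pc4: +16 =218
r47=101111 pc5: +32 =250
r48=110000 pc2: +4 =254
r49=110001 pc3: +8 =262
r50=110010 pc3: +8 =270
r51=110011 pc4: +16 =286
r52=110100 pc3: +8 =294
r53=110101 pc4: +16 =310
r54=110110 pc4: +16 =326
r55=110111 pc5: +32 =358
r56=111000 pc3: +8 =366
r57=111001 pc4: +16 =382
r58=111010 pc4: +16 =398
r59=111011 pc5: +32 =430
r60=111100 pc4: +16 =446
r61=111101 pc5: +32 =478
r62=111110 pc5: +32 =510
r63=111111 pc6: +64 =574
r64=1000000 pc1: +2 =576
r65=1000001 pc2: +4 =580
r66=1000010 pc2: +4 =584
r67=1000011 pc3: +8 =592
r68=1000100 pc2: +4 =596
r69=1000101 pc3: +8 =604
r70=1000110 pc3: +8 =612
r71=1000111 pc4: +16 =628
r72=1001000 pc2: +4 =632
r73=1001001 pc3: +8 =640
r74=1001010 pc3: +8 =648
r75=1001011 pc4: +16 =664
r76=1001100 pc3: +8 =672
r77=1001101 pc4: +16 =688
r78=1001110 pc4: +16 =704
r79=1001111 pc5: +32 =736
r80=1010000 pc2: +4 =740
r81=1010001 pc3: +8 =748
r82=1010010 pc3: +8 =756
r83=1010011 pc4: +16 =772
r84=1010100 pc3: +8 =780
r85=1010101 pc4: +16 =796
r86=1010110 pc4: +16 =812
r87=1010111 pc5: +32 =844
r88=1011000 pc3: +8 =852
r89=1011001 pc4: +16 =868
r90=1011010 pc4: +16 =884
r91=1011011 pc5: +32 =916
r92=1011100 pc4: +16 =932
r93=1011101 pc5: +32 =964
r94=1011110 pc5: +32 =996
r95=1011111 pc6: +64 =1060
r96=1100000 pc2: +4 =1064
r97=1100001 pc3: +8 =1072
r98=1100010 pc3: +8 =1080
r99=1100011 pc4: +16 =1096
r100=1100100 pc3: +8 =1104
r101=1100101 pc4: +16 =1120
r102=1100110 pc4: +16 =1136
r103=1100111 pc5: +32 =1168

Answer: 1168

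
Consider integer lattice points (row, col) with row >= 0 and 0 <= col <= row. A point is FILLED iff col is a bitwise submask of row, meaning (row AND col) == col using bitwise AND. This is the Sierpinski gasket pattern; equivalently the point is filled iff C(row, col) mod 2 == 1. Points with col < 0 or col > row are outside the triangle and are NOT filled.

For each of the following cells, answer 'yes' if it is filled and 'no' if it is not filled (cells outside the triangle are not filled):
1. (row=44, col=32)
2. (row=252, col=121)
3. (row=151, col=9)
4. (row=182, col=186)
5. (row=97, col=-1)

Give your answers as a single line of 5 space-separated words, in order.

(44,32): row=0b101100, col=0b100000, row AND col = 0b100000 = 32; 32 == 32 -> filled
(252,121): row=0b11111100, col=0b1111001, row AND col = 0b1111000 = 120; 120 != 121 -> empty
(151,9): row=0b10010111, col=0b1001, row AND col = 0b1 = 1; 1 != 9 -> empty
(182,186): col outside [0, 182] -> not filled
(97,-1): col outside [0, 97] -> not filled

Answer: yes no no no no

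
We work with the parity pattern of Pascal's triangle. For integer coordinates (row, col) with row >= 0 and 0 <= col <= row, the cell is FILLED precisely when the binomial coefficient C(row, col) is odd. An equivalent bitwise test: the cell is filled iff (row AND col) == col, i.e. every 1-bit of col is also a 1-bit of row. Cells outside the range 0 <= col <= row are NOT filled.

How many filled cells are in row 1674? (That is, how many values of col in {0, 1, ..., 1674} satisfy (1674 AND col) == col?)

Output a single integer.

Answer: 32

Derivation:
1674 in binary = 11010001010
popcount(1674) = number of 1-bits in 11010001010 = 5
A col c satisfies (1674 AND c) == c iff every set bit of c is also set in 1674; each of the 5 set bits of 1674 can independently be on or off in c.
count = 2^5 = 32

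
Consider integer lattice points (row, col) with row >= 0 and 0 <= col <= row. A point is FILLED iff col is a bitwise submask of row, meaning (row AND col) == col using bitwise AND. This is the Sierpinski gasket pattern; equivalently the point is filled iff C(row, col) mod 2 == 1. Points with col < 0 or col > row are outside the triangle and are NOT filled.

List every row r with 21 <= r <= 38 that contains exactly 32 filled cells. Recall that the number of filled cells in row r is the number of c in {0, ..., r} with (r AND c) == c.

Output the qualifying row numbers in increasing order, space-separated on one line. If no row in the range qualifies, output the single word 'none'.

Answer: 31

Derivation:
Row r has 2^popcount(r) filled cells, so we need popcount(r) = log2(32) = 5.
Scan r = 21..38 and keep those with exactly 5 one-bits:
r=21=10101 popcount=3 -> skip
r=22=10110 popcount=3 -> skip
r=23=10111 popcount=4 -> skip
r=24=11000 popcount=2 -> skip
r=25=11001 popcount=3 -> skip
r=26=11010 popcount=3 -> skip
r=27=11011 popcount=4 -> skip
r=28=11100 popcount=3 -> skip
r=29=11101 popcount=4 -> skip
r=30=11110 popcount=4 -> skip
r=31=11111 popcount=5 -> KEEP
r=32=100000 popcount=1 -> skip
r=33=100001 popcount=2 -> skip
r=34=100010 popcount=2 -> skip
r=35=100011 popcount=3 -> skip
r=36=100100 popcount=2 -> skip
r=37=100101 popcount=3 -> skip
r=38=100110 popcount=3 -> skip
Kept rows: 31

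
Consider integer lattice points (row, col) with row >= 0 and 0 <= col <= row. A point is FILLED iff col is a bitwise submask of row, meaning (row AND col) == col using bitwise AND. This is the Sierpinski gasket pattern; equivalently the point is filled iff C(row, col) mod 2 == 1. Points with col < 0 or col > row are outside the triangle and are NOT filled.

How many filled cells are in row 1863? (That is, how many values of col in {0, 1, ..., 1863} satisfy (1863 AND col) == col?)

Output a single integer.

1863 in binary = 11101000111
popcount(1863) = number of 1-bits in 11101000111 = 7
A col c satisfies (1863 AND c) == c iff every set bit of c is also set in 1863; each of the 7 set bits of 1863 can independently be on or off in c.
count = 2^7 = 128

Answer: 128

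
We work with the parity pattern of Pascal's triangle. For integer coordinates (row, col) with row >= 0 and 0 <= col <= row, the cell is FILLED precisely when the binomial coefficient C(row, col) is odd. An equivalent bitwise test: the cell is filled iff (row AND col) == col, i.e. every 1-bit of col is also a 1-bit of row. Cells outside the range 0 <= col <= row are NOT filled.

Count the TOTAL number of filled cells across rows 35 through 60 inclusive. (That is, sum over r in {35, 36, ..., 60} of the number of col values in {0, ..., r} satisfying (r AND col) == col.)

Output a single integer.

r35=100011 pc3: +8 =8
r36=100100 pc2: +4 =12
r37=100101 pc3: +8 =20
r38=100110 pc3: +8 =28
r39=100111 pc4: +16 =44
r40=101000 pc2: +4 =48
r41=101001 pc3: +8 =56
r42=101010 pc3: +8 =64
r43=101011 pc4: +16 =80
r44=101100 pc3: +8 =88
r45=101101 pc4: +16 =104
r46=101110 pc4: +16 =120
r47=101111 pc5: +32 =152
r48=110000 pc2: +4 =156
r49=110001 pc3: +8 =164
r50=110010 pc3: +8 =172
r51=110011 pc4: +16 =188
r52=110100 pc3: +8 =196
r53=110101 pc4: +16 =212
r54=110110 pc4: +16 =228
r55=110111 pc5: +32 =260
r56=111000 pc3: +8 =268
r57=111001 pc4: +16 =284
r58=111010 pc4: +16 =300
r59=111011 pc5: +32 =332
r60=111100 pc4: +16 =348

Answer: 348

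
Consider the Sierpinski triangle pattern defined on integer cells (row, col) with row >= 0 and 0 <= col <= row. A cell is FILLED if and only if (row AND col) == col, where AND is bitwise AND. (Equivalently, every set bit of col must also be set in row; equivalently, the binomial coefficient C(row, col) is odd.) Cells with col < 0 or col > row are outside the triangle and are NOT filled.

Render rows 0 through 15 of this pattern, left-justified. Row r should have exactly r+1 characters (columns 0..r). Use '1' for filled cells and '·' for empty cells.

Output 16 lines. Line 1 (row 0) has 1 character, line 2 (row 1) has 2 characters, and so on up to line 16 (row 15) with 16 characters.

Answer: 1
11
1·1
1111
1···1
11··11
1·1·1·1
11111111
1·······1
11······11
1·1·····1·1
1111····1111
1···1···1···1
11··11··11··11
1·1·1·1·1·1·1·1
1111111111111111

Derivation:
r0=0: 1
r1=1: 11
r2=10: 1·1
r3=11: 1111
r4=100: 1···1
r5=101: 11··11
r6=110: 1·1·1·1
r7=111: 11111111
r8=1000: 1·······1
r9=1001: 11······11
r10=1010: 1·1·····1·1
r11=1011: 1111····1111
r12=1100: 1···1···1···1
r13=1101: 11··11··11··11
r14=1110: 1·1·1·1·1·1·1·1
r15=1111: 1111111111111111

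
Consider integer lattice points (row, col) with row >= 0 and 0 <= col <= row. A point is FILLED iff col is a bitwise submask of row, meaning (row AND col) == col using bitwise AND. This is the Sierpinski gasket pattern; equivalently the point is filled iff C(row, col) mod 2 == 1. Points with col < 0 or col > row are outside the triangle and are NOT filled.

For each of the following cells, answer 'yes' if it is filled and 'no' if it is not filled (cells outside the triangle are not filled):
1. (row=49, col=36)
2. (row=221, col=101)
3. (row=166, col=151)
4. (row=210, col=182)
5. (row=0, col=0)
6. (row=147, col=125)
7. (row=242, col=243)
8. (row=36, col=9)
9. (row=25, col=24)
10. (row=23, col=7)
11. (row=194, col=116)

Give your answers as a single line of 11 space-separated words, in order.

Answer: no no no no yes no no no yes yes no

Derivation:
(49,36): row=0b110001, col=0b100100, row AND col = 0b100000 = 32; 32 != 36 -> empty
(221,101): row=0b11011101, col=0b1100101, row AND col = 0b1000101 = 69; 69 != 101 -> empty
(166,151): row=0b10100110, col=0b10010111, row AND col = 0b10000110 = 134; 134 != 151 -> empty
(210,182): row=0b11010010, col=0b10110110, row AND col = 0b10010010 = 146; 146 != 182 -> empty
(0,0): row=0b0, col=0b0, row AND col = 0b0 = 0; 0 == 0 -> filled
(147,125): row=0b10010011, col=0b1111101, row AND col = 0b10001 = 17; 17 != 125 -> empty
(242,243): col outside [0, 242] -> not filled
(36,9): row=0b100100, col=0b1001, row AND col = 0b0 = 0; 0 != 9 -> empty
(25,24): row=0b11001, col=0b11000, row AND col = 0b11000 = 24; 24 == 24 -> filled
(23,7): row=0b10111, col=0b111, row AND col = 0b111 = 7; 7 == 7 -> filled
(194,116): row=0b11000010, col=0b1110100, row AND col = 0b1000000 = 64; 64 != 116 -> empty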